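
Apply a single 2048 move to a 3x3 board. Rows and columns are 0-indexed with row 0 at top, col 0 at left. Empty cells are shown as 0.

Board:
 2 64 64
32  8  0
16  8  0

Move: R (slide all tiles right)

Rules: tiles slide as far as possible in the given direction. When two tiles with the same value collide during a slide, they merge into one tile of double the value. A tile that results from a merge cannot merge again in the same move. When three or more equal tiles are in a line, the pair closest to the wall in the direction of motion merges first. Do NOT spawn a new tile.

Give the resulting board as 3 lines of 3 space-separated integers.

Answer:   0   2 128
  0  32   8
  0  16   8

Derivation:
Slide right:
row 0: [2, 64, 64] -> [0, 2, 128]
row 1: [32, 8, 0] -> [0, 32, 8]
row 2: [16, 8, 0] -> [0, 16, 8]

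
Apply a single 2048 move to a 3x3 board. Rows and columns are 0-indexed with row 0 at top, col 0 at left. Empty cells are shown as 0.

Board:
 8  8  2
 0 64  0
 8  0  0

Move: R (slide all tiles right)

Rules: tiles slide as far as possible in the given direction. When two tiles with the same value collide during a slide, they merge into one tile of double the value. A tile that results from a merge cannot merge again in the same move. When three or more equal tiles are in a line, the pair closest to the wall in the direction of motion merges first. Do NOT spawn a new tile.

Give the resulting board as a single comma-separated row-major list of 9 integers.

Slide right:
row 0: [8, 8, 2] -> [0, 16, 2]
row 1: [0, 64, 0] -> [0, 0, 64]
row 2: [8, 0, 0] -> [0, 0, 8]

Answer: 0, 16, 2, 0, 0, 64, 0, 0, 8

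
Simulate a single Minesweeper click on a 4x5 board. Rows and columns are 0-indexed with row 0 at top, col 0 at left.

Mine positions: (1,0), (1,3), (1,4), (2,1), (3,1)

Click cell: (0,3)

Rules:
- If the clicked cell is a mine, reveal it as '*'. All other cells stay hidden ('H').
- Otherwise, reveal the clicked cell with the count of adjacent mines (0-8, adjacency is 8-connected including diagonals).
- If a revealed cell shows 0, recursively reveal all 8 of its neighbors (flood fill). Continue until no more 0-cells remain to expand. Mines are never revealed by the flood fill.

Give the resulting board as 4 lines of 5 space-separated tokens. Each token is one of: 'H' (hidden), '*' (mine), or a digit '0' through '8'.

H H H 2 H
H H H H H
H H H H H
H H H H H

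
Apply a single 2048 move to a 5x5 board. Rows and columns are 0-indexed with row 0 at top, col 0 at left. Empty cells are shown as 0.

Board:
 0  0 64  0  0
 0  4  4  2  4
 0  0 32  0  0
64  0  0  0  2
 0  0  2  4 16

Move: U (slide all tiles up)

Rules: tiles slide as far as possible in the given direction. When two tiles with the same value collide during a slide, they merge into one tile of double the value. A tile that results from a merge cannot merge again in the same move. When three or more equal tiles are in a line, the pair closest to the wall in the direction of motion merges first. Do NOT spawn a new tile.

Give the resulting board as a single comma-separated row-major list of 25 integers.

Answer: 64, 4, 64, 2, 4, 0, 0, 4, 4, 2, 0, 0, 32, 0, 16, 0, 0, 2, 0, 0, 0, 0, 0, 0, 0

Derivation:
Slide up:
col 0: [0, 0, 0, 64, 0] -> [64, 0, 0, 0, 0]
col 1: [0, 4, 0, 0, 0] -> [4, 0, 0, 0, 0]
col 2: [64, 4, 32, 0, 2] -> [64, 4, 32, 2, 0]
col 3: [0, 2, 0, 0, 4] -> [2, 4, 0, 0, 0]
col 4: [0, 4, 0, 2, 16] -> [4, 2, 16, 0, 0]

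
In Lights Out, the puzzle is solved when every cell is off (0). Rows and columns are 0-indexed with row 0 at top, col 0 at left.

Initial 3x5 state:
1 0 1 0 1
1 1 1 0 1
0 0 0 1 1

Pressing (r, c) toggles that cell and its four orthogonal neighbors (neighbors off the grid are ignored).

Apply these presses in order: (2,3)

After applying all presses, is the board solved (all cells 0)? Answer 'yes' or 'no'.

After press 1 at (2,3):
1 0 1 0 1
1 1 1 1 1
0 0 1 0 0

Lights still on: 9

Answer: no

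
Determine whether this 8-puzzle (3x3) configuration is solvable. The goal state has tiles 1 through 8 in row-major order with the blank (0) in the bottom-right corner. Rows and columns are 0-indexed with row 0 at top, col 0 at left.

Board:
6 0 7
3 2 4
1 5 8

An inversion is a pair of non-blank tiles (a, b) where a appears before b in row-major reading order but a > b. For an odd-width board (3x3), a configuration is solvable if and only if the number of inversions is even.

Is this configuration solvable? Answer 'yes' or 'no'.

Answer: yes

Derivation:
Inversions (pairs i<j in row-major order where tile[i] > tile[j] > 0): 14
14 is even, so the puzzle is solvable.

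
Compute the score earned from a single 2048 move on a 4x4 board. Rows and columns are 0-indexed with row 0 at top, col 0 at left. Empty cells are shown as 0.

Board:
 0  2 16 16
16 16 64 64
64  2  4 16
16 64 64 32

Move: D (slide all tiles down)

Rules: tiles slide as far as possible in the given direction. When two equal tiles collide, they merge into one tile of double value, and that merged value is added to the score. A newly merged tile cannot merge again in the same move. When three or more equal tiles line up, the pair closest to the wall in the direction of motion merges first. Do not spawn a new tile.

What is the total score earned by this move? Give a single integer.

Slide down:
col 0: [0, 16, 64, 16] -> [0, 16, 64, 16]  score +0 (running 0)
col 1: [2, 16, 2, 64] -> [2, 16, 2, 64]  score +0 (running 0)
col 2: [16, 64, 4, 64] -> [16, 64, 4, 64]  score +0 (running 0)
col 3: [16, 64, 16, 32] -> [16, 64, 16, 32]  score +0 (running 0)
Board after move:
 0  2 16 16
16 16 64 64
64  2  4 16
16 64 64 32

Answer: 0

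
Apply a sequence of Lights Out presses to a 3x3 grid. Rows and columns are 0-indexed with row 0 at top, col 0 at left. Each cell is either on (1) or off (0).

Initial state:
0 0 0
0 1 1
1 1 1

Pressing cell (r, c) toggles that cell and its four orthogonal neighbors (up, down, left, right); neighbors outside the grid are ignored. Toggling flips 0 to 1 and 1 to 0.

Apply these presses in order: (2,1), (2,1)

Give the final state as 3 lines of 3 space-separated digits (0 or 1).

After press 1 at (2,1):
0 0 0
0 0 1
0 0 0

After press 2 at (2,1):
0 0 0
0 1 1
1 1 1

Answer: 0 0 0
0 1 1
1 1 1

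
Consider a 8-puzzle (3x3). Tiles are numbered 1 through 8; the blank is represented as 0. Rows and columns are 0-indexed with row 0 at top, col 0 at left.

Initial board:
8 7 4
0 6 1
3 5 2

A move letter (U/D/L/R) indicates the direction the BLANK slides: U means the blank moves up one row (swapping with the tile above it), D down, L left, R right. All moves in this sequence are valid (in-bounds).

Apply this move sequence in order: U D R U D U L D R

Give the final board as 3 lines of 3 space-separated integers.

After move 1 (U):
0 7 4
8 6 1
3 5 2

After move 2 (D):
8 7 4
0 6 1
3 5 2

After move 3 (R):
8 7 4
6 0 1
3 5 2

After move 4 (U):
8 0 4
6 7 1
3 5 2

After move 5 (D):
8 7 4
6 0 1
3 5 2

After move 6 (U):
8 0 4
6 7 1
3 5 2

After move 7 (L):
0 8 4
6 7 1
3 5 2

After move 8 (D):
6 8 4
0 7 1
3 5 2

After move 9 (R):
6 8 4
7 0 1
3 5 2

Answer: 6 8 4
7 0 1
3 5 2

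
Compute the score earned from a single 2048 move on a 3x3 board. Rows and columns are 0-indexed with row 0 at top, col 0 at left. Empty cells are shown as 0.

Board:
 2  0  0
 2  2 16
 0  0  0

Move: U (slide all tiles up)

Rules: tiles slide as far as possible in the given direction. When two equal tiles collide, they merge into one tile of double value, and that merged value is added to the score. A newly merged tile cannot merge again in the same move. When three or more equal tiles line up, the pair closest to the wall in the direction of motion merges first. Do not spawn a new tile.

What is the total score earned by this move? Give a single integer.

Slide up:
col 0: [2, 2, 0] -> [4, 0, 0]  score +4 (running 4)
col 1: [0, 2, 0] -> [2, 0, 0]  score +0 (running 4)
col 2: [0, 16, 0] -> [16, 0, 0]  score +0 (running 4)
Board after move:
 4  2 16
 0  0  0
 0  0  0

Answer: 4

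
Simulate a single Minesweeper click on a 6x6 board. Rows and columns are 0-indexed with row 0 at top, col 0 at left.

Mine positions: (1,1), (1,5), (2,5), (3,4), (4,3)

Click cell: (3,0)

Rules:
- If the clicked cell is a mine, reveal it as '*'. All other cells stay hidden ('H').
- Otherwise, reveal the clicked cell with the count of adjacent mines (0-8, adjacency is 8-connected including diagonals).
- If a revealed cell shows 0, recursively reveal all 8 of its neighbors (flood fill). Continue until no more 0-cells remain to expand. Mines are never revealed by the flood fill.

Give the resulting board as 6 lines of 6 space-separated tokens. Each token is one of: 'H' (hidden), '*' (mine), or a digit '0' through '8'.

H H H H H H
H H H H H H
1 1 1 H H H
0 0 1 H H H
0 0 1 H H H
0 0 1 H H H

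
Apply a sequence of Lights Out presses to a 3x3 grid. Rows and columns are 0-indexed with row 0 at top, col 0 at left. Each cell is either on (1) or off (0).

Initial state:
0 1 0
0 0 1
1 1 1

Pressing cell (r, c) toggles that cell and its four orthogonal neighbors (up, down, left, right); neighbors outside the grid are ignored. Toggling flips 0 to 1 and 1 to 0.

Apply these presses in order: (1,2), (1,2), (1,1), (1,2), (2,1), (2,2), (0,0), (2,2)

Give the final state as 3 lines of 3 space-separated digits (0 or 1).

After press 1 at (1,2):
0 1 1
0 1 0
1 1 0

After press 2 at (1,2):
0 1 0
0 0 1
1 1 1

After press 3 at (1,1):
0 0 0
1 1 0
1 0 1

After press 4 at (1,2):
0 0 1
1 0 1
1 0 0

After press 5 at (2,1):
0 0 1
1 1 1
0 1 1

After press 6 at (2,2):
0 0 1
1 1 0
0 0 0

After press 7 at (0,0):
1 1 1
0 1 0
0 0 0

After press 8 at (2,2):
1 1 1
0 1 1
0 1 1

Answer: 1 1 1
0 1 1
0 1 1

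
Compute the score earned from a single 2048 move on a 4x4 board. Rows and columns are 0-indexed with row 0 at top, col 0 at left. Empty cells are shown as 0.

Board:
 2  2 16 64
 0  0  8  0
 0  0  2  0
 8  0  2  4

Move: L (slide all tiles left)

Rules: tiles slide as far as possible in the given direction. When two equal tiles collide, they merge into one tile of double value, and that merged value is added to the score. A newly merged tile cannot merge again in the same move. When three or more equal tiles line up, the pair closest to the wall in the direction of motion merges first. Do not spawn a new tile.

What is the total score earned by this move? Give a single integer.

Slide left:
row 0: [2, 2, 16, 64] -> [4, 16, 64, 0]  score +4 (running 4)
row 1: [0, 0, 8, 0] -> [8, 0, 0, 0]  score +0 (running 4)
row 2: [0, 0, 2, 0] -> [2, 0, 0, 0]  score +0 (running 4)
row 3: [8, 0, 2, 4] -> [8, 2, 4, 0]  score +0 (running 4)
Board after move:
 4 16 64  0
 8  0  0  0
 2  0  0  0
 8  2  4  0

Answer: 4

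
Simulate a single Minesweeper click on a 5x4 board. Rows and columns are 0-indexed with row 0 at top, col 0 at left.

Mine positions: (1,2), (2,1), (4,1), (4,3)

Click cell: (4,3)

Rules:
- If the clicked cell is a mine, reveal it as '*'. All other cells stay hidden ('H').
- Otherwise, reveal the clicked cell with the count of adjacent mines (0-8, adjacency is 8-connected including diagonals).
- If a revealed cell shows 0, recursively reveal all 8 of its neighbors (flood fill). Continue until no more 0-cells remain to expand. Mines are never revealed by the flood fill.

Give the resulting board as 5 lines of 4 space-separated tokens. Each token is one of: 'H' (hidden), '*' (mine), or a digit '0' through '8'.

H H H H
H H H H
H H H H
H H H H
H H H *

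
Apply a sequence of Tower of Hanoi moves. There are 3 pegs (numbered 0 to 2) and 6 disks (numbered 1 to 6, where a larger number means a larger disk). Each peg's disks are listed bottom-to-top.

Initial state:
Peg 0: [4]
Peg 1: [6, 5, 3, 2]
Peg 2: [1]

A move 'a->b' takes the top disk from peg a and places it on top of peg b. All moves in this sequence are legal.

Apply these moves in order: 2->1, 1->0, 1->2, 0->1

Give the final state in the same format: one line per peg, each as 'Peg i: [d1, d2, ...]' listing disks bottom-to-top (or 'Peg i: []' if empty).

After move 1 (2->1):
Peg 0: [4]
Peg 1: [6, 5, 3, 2, 1]
Peg 2: []

After move 2 (1->0):
Peg 0: [4, 1]
Peg 1: [6, 5, 3, 2]
Peg 2: []

After move 3 (1->2):
Peg 0: [4, 1]
Peg 1: [6, 5, 3]
Peg 2: [2]

After move 4 (0->1):
Peg 0: [4]
Peg 1: [6, 5, 3, 1]
Peg 2: [2]

Answer: Peg 0: [4]
Peg 1: [6, 5, 3, 1]
Peg 2: [2]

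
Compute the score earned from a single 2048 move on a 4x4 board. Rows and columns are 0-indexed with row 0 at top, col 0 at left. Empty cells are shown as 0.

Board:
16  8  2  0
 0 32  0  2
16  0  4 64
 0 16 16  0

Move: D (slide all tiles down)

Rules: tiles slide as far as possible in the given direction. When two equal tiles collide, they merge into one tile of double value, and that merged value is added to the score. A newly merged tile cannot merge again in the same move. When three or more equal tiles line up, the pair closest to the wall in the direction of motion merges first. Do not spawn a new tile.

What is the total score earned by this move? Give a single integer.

Slide down:
col 0: [16, 0, 16, 0] -> [0, 0, 0, 32]  score +32 (running 32)
col 1: [8, 32, 0, 16] -> [0, 8, 32, 16]  score +0 (running 32)
col 2: [2, 0, 4, 16] -> [0, 2, 4, 16]  score +0 (running 32)
col 3: [0, 2, 64, 0] -> [0, 0, 2, 64]  score +0 (running 32)
Board after move:
 0  0  0  0
 0  8  2  0
 0 32  4  2
32 16 16 64

Answer: 32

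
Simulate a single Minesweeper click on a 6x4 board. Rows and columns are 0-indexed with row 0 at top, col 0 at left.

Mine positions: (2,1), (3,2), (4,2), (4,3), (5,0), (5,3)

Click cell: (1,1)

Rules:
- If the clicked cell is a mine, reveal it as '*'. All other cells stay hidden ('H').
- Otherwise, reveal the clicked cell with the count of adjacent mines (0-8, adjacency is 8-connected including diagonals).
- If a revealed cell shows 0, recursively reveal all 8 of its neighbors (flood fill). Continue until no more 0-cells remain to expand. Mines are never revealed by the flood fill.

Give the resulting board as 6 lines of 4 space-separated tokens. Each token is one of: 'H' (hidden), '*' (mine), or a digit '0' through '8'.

H H H H
H 1 H H
H H H H
H H H H
H H H H
H H H H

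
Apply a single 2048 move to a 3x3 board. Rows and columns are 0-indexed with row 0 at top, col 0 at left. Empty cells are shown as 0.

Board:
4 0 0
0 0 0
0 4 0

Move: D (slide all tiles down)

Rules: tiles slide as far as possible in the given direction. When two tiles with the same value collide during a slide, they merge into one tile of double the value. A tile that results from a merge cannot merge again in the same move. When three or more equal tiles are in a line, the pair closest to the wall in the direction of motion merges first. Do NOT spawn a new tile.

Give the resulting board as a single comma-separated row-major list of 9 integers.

Answer: 0, 0, 0, 0, 0, 0, 4, 4, 0

Derivation:
Slide down:
col 0: [4, 0, 0] -> [0, 0, 4]
col 1: [0, 0, 4] -> [0, 0, 4]
col 2: [0, 0, 0] -> [0, 0, 0]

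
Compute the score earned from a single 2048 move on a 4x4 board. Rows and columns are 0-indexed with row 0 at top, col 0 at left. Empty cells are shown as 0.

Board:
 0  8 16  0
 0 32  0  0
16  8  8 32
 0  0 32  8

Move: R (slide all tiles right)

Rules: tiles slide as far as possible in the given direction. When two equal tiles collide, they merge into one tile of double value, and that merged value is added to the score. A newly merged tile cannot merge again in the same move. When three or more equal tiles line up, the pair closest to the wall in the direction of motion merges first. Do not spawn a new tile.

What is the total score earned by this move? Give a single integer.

Answer: 16

Derivation:
Slide right:
row 0: [0, 8, 16, 0] -> [0, 0, 8, 16]  score +0 (running 0)
row 1: [0, 32, 0, 0] -> [0, 0, 0, 32]  score +0 (running 0)
row 2: [16, 8, 8, 32] -> [0, 16, 16, 32]  score +16 (running 16)
row 3: [0, 0, 32, 8] -> [0, 0, 32, 8]  score +0 (running 16)
Board after move:
 0  0  8 16
 0  0  0 32
 0 16 16 32
 0  0 32  8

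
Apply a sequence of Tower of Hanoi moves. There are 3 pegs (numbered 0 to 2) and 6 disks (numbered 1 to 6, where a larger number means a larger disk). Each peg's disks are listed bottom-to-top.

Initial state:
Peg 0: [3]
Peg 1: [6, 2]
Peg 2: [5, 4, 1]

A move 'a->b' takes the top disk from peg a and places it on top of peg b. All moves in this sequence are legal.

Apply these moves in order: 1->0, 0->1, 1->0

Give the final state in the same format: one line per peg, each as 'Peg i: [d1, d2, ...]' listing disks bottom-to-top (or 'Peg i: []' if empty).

After move 1 (1->0):
Peg 0: [3, 2]
Peg 1: [6]
Peg 2: [5, 4, 1]

After move 2 (0->1):
Peg 0: [3]
Peg 1: [6, 2]
Peg 2: [5, 4, 1]

After move 3 (1->0):
Peg 0: [3, 2]
Peg 1: [6]
Peg 2: [5, 4, 1]

Answer: Peg 0: [3, 2]
Peg 1: [6]
Peg 2: [5, 4, 1]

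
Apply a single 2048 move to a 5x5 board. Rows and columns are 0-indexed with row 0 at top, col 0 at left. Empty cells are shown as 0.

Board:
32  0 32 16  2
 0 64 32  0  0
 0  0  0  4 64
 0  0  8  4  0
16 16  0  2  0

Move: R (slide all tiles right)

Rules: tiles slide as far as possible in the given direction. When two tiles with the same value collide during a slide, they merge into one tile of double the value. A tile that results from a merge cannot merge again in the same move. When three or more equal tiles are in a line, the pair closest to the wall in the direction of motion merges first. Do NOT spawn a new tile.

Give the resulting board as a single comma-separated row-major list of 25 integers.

Slide right:
row 0: [32, 0, 32, 16, 2] -> [0, 0, 64, 16, 2]
row 1: [0, 64, 32, 0, 0] -> [0, 0, 0, 64, 32]
row 2: [0, 0, 0, 4, 64] -> [0, 0, 0, 4, 64]
row 3: [0, 0, 8, 4, 0] -> [0, 0, 0, 8, 4]
row 4: [16, 16, 0, 2, 0] -> [0, 0, 0, 32, 2]

Answer: 0, 0, 64, 16, 2, 0, 0, 0, 64, 32, 0, 0, 0, 4, 64, 0, 0, 0, 8, 4, 0, 0, 0, 32, 2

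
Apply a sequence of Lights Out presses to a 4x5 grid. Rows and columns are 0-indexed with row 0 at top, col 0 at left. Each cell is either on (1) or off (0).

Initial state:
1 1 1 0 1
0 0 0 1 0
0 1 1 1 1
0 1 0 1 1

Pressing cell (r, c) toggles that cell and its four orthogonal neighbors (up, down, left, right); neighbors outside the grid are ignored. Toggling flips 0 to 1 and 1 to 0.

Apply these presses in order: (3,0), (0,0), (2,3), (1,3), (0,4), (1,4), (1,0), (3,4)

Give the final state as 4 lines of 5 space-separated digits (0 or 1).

After press 1 at (3,0):
1 1 1 0 1
0 0 0 1 0
1 1 1 1 1
1 0 0 1 1

After press 2 at (0,0):
0 0 1 0 1
1 0 0 1 0
1 1 1 1 1
1 0 0 1 1

After press 3 at (2,3):
0 0 1 0 1
1 0 0 0 0
1 1 0 0 0
1 0 0 0 1

After press 4 at (1,3):
0 0 1 1 1
1 0 1 1 1
1 1 0 1 0
1 0 0 0 1

After press 5 at (0,4):
0 0 1 0 0
1 0 1 1 0
1 1 0 1 0
1 0 0 0 1

After press 6 at (1,4):
0 0 1 0 1
1 0 1 0 1
1 1 0 1 1
1 0 0 0 1

After press 7 at (1,0):
1 0 1 0 1
0 1 1 0 1
0 1 0 1 1
1 0 0 0 1

After press 8 at (3,4):
1 0 1 0 1
0 1 1 0 1
0 1 0 1 0
1 0 0 1 0

Answer: 1 0 1 0 1
0 1 1 0 1
0 1 0 1 0
1 0 0 1 0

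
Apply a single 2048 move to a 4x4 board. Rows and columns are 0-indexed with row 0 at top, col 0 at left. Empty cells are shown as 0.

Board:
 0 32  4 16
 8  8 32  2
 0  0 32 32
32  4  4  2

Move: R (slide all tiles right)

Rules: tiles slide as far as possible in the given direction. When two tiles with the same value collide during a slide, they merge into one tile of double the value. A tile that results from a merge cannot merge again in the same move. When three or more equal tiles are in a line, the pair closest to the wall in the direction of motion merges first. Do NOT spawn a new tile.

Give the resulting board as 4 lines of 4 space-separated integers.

Slide right:
row 0: [0, 32, 4, 16] -> [0, 32, 4, 16]
row 1: [8, 8, 32, 2] -> [0, 16, 32, 2]
row 2: [0, 0, 32, 32] -> [0, 0, 0, 64]
row 3: [32, 4, 4, 2] -> [0, 32, 8, 2]

Answer:  0 32  4 16
 0 16 32  2
 0  0  0 64
 0 32  8  2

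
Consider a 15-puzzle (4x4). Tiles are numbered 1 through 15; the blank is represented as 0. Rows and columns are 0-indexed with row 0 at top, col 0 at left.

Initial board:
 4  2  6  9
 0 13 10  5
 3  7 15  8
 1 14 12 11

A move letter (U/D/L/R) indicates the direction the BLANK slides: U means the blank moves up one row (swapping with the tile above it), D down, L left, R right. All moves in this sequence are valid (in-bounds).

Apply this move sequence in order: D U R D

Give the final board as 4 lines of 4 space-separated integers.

Answer:  4  2  6  9
13  7 10  5
 3  0 15  8
 1 14 12 11

Derivation:
After move 1 (D):
 4  2  6  9
 3 13 10  5
 0  7 15  8
 1 14 12 11

After move 2 (U):
 4  2  6  9
 0 13 10  5
 3  7 15  8
 1 14 12 11

After move 3 (R):
 4  2  6  9
13  0 10  5
 3  7 15  8
 1 14 12 11

After move 4 (D):
 4  2  6  9
13  7 10  5
 3  0 15  8
 1 14 12 11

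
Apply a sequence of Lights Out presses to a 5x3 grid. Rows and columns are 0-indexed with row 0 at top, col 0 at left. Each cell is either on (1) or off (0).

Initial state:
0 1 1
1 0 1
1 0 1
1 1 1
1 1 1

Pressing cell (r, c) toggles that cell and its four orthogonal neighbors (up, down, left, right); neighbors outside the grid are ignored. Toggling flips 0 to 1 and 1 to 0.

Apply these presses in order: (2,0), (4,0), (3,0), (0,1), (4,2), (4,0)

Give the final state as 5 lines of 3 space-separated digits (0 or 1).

Answer: 1 0 0
0 1 1
1 1 1
1 0 0
0 0 0

Derivation:
After press 1 at (2,0):
0 1 1
0 0 1
0 1 1
0 1 1
1 1 1

After press 2 at (4,0):
0 1 1
0 0 1
0 1 1
1 1 1
0 0 1

After press 3 at (3,0):
0 1 1
0 0 1
1 1 1
0 0 1
1 0 1

After press 4 at (0,1):
1 0 0
0 1 1
1 1 1
0 0 1
1 0 1

After press 5 at (4,2):
1 0 0
0 1 1
1 1 1
0 0 0
1 1 0

After press 6 at (4,0):
1 0 0
0 1 1
1 1 1
1 0 0
0 0 0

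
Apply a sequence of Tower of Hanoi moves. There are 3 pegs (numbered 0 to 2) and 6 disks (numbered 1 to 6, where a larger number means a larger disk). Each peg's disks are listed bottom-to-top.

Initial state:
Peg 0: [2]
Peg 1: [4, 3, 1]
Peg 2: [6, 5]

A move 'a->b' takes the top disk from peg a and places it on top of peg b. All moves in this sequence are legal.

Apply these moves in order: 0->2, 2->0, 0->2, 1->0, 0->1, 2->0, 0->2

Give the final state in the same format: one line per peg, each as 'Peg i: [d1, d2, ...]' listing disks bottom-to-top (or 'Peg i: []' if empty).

After move 1 (0->2):
Peg 0: []
Peg 1: [4, 3, 1]
Peg 2: [6, 5, 2]

After move 2 (2->0):
Peg 0: [2]
Peg 1: [4, 3, 1]
Peg 2: [6, 5]

After move 3 (0->2):
Peg 0: []
Peg 1: [4, 3, 1]
Peg 2: [6, 5, 2]

After move 4 (1->0):
Peg 0: [1]
Peg 1: [4, 3]
Peg 2: [6, 5, 2]

After move 5 (0->1):
Peg 0: []
Peg 1: [4, 3, 1]
Peg 2: [6, 5, 2]

After move 6 (2->0):
Peg 0: [2]
Peg 1: [4, 3, 1]
Peg 2: [6, 5]

After move 7 (0->2):
Peg 0: []
Peg 1: [4, 3, 1]
Peg 2: [6, 5, 2]

Answer: Peg 0: []
Peg 1: [4, 3, 1]
Peg 2: [6, 5, 2]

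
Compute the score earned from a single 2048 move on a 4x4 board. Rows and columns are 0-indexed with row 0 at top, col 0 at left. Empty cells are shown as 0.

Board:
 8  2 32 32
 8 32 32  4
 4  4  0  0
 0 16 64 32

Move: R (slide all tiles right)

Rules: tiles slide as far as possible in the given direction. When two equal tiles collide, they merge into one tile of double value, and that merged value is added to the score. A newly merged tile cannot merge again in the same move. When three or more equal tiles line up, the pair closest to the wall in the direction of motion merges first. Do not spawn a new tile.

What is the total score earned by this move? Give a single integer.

Slide right:
row 0: [8, 2, 32, 32] -> [0, 8, 2, 64]  score +64 (running 64)
row 1: [8, 32, 32, 4] -> [0, 8, 64, 4]  score +64 (running 128)
row 2: [4, 4, 0, 0] -> [0, 0, 0, 8]  score +8 (running 136)
row 3: [0, 16, 64, 32] -> [0, 16, 64, 32]  score +0 (running 136)
Board after move:
 0  8  2 64
 0  8 64  4
 0  0  0  8
 0 16 64 32

Answer: 136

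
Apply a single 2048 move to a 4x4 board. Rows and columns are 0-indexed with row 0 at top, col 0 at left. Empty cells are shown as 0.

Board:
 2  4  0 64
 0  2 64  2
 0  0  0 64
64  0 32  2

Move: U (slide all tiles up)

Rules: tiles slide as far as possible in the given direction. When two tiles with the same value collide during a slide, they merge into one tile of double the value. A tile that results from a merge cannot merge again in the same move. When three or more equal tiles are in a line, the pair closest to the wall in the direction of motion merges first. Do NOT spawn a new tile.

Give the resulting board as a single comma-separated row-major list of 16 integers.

Slide up:
col 0: [2, 0, 0, 64] -> [2, 64, 0, 0]
col 1: [4, 2, 0, 0] -> [4, 2, 0, 0]
col 2: [0, 64, 0, 32] -> [64, 32, 0, 0]
col 3: [64, 2, 64, 2] -> [64, 2, 64, 2]

Answer: 2, 4, 64, 64, 64, 2, 32, 2, 0, 0, 0, 64, 0, 0, 0, 2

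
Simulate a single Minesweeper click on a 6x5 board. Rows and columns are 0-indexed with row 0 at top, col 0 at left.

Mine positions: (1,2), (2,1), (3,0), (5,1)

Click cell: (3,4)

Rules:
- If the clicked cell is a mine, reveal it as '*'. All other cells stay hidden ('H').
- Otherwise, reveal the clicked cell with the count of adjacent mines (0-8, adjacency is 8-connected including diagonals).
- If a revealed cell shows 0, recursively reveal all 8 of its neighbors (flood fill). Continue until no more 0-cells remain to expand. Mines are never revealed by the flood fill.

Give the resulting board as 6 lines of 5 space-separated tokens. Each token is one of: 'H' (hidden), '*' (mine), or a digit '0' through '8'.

H H H 1 0
H H H 1 0
H H 2 1 0
H H 1 0 0
H H 1 0 0
H H 1 0 0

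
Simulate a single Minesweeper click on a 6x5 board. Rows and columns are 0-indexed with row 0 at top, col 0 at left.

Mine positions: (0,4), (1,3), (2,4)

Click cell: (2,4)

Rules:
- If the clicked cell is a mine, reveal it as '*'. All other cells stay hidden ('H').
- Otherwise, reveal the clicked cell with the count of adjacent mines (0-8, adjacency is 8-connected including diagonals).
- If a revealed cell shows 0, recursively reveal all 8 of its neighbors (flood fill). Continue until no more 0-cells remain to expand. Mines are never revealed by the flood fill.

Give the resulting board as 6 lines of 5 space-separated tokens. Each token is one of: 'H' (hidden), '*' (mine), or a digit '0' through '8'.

H H H H H
H H H H H
H H H H *
H H H H H
H H H H H
H H H H H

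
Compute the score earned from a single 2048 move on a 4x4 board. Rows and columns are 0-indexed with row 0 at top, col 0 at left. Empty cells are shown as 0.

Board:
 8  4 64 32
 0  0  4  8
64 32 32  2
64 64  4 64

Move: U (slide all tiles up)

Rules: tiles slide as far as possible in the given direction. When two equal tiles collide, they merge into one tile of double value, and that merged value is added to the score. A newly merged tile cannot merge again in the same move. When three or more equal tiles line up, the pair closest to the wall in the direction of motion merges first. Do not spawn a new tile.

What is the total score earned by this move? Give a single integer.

Slide up:
col 0: [8, 0, 64, 64] -> [8, 128, 0, 0]  score +128 (running 128)
col 1: [4, 0, 32, 64] -> [4, 32, 64, 0]  score +0 (running 128)
col 2: [64, 4, 32, 4] -> [64, 4, 32, 4]  score +0 (running 128)
col 3: [32, 8, 2, 64] -> [32, 8, 2, 64]  score +0 (running 128)
Board after move:
  8   4  64  32
128  32   4   8
  0  64  32   2
  0   0   4  64

Answer: 128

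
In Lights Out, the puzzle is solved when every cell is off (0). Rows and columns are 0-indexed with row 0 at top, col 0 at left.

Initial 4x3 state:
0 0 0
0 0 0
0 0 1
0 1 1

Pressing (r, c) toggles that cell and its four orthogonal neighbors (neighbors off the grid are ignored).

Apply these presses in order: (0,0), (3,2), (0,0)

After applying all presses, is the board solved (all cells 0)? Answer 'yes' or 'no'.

After press 1 at (0,0):
1 1 0
1 0 0
0 0 1
0 1 1

After press 2 at (3,2):
1 1 0
1 0 0
0 0 0
0 0 0

After press 3 at (0,0):
0 0 0
0 0 0
0 0 0
0 0 0

Lights still on: 0

Answer: yes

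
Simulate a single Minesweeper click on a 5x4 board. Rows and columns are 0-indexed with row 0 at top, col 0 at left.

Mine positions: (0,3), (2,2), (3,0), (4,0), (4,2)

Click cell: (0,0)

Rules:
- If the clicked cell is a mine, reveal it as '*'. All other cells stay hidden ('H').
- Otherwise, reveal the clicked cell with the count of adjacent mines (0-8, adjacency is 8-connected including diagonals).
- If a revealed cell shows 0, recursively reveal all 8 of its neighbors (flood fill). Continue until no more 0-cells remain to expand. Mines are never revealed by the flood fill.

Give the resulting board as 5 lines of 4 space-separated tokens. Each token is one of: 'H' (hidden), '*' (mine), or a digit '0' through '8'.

0 0 1 H
0 1 2 H
1 2 H H
H H H H
H H H H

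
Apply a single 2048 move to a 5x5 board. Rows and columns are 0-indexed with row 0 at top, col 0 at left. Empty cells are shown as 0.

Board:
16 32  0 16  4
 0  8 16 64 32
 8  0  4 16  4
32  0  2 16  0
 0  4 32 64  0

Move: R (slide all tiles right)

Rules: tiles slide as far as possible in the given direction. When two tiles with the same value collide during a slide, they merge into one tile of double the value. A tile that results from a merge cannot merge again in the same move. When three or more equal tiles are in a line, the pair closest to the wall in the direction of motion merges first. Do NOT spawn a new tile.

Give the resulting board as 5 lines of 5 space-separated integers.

Slide right:
row 0: [16, 32, 0, 16, 4] -> [0, 16, 32, 16, 4]
row 1: [0, 8, 16, 64, 32] -> [0, 8, 16, 64, 32]
row 2: [8, 0, 4, 16, 4] -> [0, 8, 4, 16, 4]
row 3: [32, 0, 2, 16, 0] -> [0, 0, 32, 2, 16]
row 4: [0, 4, 32, 64, 0] -> [0, 0, 4, 32, 64]

Answer:  0 16 32 16  4
 0  8 16 64 32
 0  8  4 16  4
 0  0 32  2 16
 0  0  4 32 64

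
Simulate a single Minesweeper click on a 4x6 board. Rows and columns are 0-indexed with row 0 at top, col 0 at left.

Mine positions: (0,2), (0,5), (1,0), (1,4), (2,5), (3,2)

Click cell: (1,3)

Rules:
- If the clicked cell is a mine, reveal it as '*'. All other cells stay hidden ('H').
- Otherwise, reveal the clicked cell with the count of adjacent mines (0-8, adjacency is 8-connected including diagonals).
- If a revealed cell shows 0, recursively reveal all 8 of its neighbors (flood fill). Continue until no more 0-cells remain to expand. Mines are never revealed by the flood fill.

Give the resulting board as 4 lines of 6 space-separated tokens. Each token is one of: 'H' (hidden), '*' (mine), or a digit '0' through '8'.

H H H H H H
H H H 2 H H
H H H H H H
H H H H H H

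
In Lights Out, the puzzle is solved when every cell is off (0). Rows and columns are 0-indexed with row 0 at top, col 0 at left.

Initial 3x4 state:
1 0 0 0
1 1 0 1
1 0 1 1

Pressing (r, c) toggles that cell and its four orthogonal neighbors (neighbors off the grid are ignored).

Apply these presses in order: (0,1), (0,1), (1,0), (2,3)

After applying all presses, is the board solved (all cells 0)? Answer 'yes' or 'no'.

Answer: yes

Derivation:
After press 1 at (0,1):
0 1 1 0
1 0 0 1
1 0 1 1

After press 2 at (0,1):
1 0 0 0
1 1 0 1
1 0 1 1

After press 3 at (1,0):
0 0 0 0
0 0 0 1
0 0 1 1

After press 4 at (2,3):
0 0 0 0
0 0 0 0
0 0 0 0

Lights still on: 0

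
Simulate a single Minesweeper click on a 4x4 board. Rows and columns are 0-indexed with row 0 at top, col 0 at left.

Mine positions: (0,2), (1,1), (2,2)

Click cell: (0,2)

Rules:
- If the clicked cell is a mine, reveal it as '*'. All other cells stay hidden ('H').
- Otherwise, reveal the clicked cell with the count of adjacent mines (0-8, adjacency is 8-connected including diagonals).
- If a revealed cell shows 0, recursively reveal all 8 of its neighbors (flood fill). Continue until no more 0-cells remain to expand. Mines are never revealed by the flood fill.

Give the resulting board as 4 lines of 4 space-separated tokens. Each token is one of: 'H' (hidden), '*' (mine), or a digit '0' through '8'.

H H * H
H H H H
H H H H
H H H H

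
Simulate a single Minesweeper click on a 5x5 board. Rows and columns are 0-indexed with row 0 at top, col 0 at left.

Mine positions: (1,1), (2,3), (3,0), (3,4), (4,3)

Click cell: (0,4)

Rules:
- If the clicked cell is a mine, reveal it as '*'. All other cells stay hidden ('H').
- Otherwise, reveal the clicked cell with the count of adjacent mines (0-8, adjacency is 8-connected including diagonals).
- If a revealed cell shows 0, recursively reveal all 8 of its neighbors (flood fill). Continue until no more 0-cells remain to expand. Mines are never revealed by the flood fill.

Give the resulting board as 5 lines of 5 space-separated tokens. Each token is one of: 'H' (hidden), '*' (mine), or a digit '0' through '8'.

H H 1 0 0
H H 2 1 1
H H H H H
H H H H H
H H H H H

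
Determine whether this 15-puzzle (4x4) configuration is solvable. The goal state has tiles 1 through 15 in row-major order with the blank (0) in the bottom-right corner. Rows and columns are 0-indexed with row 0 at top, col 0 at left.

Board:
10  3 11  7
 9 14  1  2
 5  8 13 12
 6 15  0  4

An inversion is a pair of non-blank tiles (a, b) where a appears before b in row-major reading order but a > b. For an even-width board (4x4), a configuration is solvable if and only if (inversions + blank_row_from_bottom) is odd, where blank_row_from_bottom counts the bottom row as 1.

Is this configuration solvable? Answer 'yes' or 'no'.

Answer: yes

Derivation:
Inversions: 48
Blank is in row 3 (0-indexed from top), which is row 1 counting from the bottom (bottom = 1).
48 + 1 = 49, which is odd, so the puzzle is solvable.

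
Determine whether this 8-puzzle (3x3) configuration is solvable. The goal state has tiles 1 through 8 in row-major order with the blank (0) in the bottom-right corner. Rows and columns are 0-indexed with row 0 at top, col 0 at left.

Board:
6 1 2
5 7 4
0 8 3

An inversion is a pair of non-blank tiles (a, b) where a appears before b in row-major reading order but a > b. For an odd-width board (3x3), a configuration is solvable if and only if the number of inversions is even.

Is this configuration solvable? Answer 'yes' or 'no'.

Answer: no

Derivation:
Inversions (pairs i<j in row-major order where tile[i] > tile[j] > 0): 11
11 is odd, so the puzzle is not solvable.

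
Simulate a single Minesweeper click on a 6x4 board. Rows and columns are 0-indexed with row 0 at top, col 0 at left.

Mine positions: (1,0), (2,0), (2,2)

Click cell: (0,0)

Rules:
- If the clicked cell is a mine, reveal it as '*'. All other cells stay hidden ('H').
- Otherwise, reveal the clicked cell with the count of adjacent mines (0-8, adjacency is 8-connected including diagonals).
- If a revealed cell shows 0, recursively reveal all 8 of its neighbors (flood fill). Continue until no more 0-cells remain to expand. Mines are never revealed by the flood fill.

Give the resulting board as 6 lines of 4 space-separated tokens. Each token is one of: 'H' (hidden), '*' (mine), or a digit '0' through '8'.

1 H H H
H H H H
H H H H
H H H H
H H H H
H H H H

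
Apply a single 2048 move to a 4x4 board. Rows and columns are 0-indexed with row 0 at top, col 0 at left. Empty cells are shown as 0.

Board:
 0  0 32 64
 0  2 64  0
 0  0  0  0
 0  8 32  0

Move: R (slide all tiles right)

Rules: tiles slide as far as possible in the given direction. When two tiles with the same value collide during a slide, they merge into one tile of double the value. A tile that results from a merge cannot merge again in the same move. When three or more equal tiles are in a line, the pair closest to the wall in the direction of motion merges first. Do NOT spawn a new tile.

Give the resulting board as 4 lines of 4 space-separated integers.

Answer:  0  0 32 64
 0  0  2 64
 0  0  0  0
 0  0  8 32

Derivation:
Slide right:
row 0: [0, 0, 32, 64] -> [0, 0, 32, 64]
row 1: [0, 2, 64, 0] -> [0, 0, 2, 64]
row 2: [0, 0, 0, 0] -> [0, 0, 0, 0]
row 3: [0, 8, 32, 0] -> [0, 0, 8, 32]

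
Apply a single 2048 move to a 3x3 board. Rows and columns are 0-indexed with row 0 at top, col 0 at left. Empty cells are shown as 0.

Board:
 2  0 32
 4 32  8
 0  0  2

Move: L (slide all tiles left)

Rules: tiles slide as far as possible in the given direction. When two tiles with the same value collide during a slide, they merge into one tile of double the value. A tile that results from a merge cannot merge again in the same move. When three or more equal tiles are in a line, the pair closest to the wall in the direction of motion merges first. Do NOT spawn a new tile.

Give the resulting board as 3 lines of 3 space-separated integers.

Answer:  2 32  0
 4 32  8
 2  0  0

Derivation:
Slide left:
row 0: [2, 0, 32] -> [2, 32, 0]
row 1: [4, 32, 8] -> [4, 32, 8]
row 2: [0, 0, 2] -> [2, 0, 0]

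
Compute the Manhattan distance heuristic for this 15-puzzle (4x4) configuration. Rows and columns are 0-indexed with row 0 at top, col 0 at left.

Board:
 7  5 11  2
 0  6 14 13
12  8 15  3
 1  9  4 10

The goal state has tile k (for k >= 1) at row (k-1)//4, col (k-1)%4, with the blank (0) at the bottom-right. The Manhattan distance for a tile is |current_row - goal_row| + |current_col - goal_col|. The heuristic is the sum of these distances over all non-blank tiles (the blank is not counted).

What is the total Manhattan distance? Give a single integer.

Tile 7: (0,0)->(1,2) = 3
Tile 5: (0,1)->(1,0) = 2
Tile 11: (0,2)->(2,2) = 2
Tile 2: (0,3)->(0,1) = 2
Tile 6: (1,1)->(1,1) = 0
Tile 14: (1,2)->(3,1) = 3
Tile 13: (1,3)->(3,0) = 5
Tile 12: (2,0)->(2,3) = 3
Tile 8: (2,1)->(1,3) = 3
Tile 15: (2,2)->(3,2) = 1
Tile 3: (2,3)->(0,2) = 3
Tile 1: (3,0)->(0,0) = 3
Tile 9: (3,1)->(2,0) = 2
Tile 4: (3,2)->(0,3) = 4
Tile 10: (3,3)->(2,1) = 3
Sum: 3 + 2 + 2 + 2 + 0 + 3 + 5 + 3 + 3 + 1 + 3 + 3 + 2 + 4 + 3 = 39

Answer: 39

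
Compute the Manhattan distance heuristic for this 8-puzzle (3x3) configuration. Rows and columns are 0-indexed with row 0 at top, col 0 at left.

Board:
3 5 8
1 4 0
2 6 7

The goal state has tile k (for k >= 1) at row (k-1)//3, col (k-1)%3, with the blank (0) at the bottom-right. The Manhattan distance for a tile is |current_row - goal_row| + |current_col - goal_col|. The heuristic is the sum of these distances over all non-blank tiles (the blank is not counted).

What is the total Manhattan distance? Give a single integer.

Answer: 15

Derivation:
Tile 3: (0,0)->(0,2) = 2
Tile 5: (0,1)->(1,1) = 1
Tile 8: (0,2)->(2,1) = 3
Tile 1: (1,0)->(0,0) = 1
Tile 4: (1,1)->(1,0) = 1
Tile 2: (2,0)->(0,1) = 3
Tile 6: (2,1)->(1,2) = 2
Tile 7: (2,2)->(2,0) = 2
Sum: 2 + 1 + 3 + 1 + 1 + 3 + 2 + 2 = 15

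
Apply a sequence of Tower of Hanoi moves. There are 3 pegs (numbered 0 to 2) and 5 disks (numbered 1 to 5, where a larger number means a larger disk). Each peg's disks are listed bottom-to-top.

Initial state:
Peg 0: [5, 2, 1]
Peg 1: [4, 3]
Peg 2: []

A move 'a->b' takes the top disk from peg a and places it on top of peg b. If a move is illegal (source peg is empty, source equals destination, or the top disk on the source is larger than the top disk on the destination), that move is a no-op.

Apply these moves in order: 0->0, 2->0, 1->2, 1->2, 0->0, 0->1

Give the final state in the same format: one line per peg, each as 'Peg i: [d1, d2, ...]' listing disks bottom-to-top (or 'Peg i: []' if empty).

After move 1 (0->0):
Peg 0: [5, 2, 1]
Peg 1: [4, 3]
Peg 2: []

After move 2 (2->0):
Peg 0: [5, 2, 1]
Peg 1: [4, 3]
Peg 2: []

After move 3 (1->2):
Peg 0: [5, 2, 1]
Peg 1: [4]
Peg 2: [3]

After move 4 (1->2):
Peg 0: [5, 2, 1]
Peg 1: [4]
Peg 2: [3]

After move 5 (0->0):
Peg 0: [5, 2, 1]
Peg 1: [4]
Peg 2: [3]

After move 6 (0->1):
Peg 0: [5, 2]
Peg 1: [4, 1]
Peg 2: [3]

Answer: Peg 0: [5, 2]
Peg 1: [4, 1]
Peg 2: [3]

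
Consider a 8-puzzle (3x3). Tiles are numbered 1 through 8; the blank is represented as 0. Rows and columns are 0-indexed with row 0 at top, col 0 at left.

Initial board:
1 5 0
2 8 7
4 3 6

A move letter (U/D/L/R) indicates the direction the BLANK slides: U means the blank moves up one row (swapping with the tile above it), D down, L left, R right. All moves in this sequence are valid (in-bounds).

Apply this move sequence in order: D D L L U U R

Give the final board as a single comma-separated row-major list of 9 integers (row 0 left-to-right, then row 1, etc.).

After move 1 (D):
1 5 7
2 8 0
4 3 6

After move 2 (D):
1 5 7
2 8 6
4 3 0

After move 3 (L):
1 5 7
2 8 6
4 0 3

After move 4 (L):
1 5 7
2 8 6
0 4 3

After move 5 (U):
1 5 7
0 8 6
2 4 3

After move 6 (U):
0 5 7
1 8 6
2 4 3

After move 7 (R):
5 0 7
1 8 6
2 4 3

Answer: 5, 0, 7, 1, 8, 6, 2, 4, 3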